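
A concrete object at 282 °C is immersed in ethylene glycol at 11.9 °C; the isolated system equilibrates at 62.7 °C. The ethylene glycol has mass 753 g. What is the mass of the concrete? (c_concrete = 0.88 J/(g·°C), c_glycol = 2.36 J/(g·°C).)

m ≈ 468 g

Setting the total heat transfer to zero:
m·0.88·(62.7 − 282) + 753·2.36·(62.7 − 11.9) = 0
-192.98 m = -90276
m = -90276/-192.98 ≈ 467.8 g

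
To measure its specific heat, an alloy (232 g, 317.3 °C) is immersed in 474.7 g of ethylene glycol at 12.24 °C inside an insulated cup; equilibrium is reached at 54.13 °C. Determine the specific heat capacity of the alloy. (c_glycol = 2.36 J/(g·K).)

Conservation of energy gives ΣQ = 0:
232·c·(54.13 − 317.3) + 474.7·2.36·(54.13 − 12.24) = 0
-61055 c = -46929
c = -46929/-61055 ≈ 0.7686 J/(g·K)

c ≈ 0.769 J/(g·K)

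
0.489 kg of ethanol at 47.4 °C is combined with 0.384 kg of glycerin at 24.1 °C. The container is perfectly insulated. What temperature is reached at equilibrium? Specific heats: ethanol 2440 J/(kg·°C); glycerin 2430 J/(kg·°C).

T_f ≈ 37.2 °C

Set heat shed by the hot body equal to heat absorbed by the cold body:
0.489*2440*(47.4 − T) = 0.384*2430*(T − 24.1)
1193.2(47.4 − T) = 933.12(T − 24.1)
2126.3 T = 79044  ⇒  T ≈ 37.17 °C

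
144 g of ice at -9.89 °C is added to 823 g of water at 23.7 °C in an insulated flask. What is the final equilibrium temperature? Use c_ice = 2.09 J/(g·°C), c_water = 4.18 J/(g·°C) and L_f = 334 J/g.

T_f ≈ 7.5 °C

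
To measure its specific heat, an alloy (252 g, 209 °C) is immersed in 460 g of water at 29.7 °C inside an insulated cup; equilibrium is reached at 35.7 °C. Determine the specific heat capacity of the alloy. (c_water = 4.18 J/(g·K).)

c ≈ 0.264 J/(g·K)

m_s c (T_s − T_f) = m_water c_water (T_f − T_0):
252×c×(209 − 35.7) = 460×4.18×(35.7 − 29.7)
43672 c = 11537  ⇒  c ≈ 0.2642 J/(g·K)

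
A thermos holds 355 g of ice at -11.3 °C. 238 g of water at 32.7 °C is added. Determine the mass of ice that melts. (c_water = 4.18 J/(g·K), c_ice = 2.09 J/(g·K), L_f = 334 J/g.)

m_melted ≈ 72.3 g

Cooling the water to 0 °C releases 238·4.18·32.7 = 32531 J.
Warming the ice to 0 °C takes 355·2.09·11.3 = 8384 J, leaving 24147 J for melting.
To melt every bit of ice: 355·334 = 118570 J.
Since 24147 < 118570 J, not all the ice melts; equilibrium is at 0 °C.
m_melt = 24147 / L_f = 72.3 g.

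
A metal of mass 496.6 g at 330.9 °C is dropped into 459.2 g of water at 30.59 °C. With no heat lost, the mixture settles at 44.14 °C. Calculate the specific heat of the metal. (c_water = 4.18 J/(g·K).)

c ≈ 0.183 J/(g·K)

Heat lost by the metal = heat gained by the water:
496.6×c×(330.9 − 44.14) = 459.2×4.18×(44.14 − 30.59)
142405 c = 26009  ⇒  c ≈ 0.1826 J/(g·K)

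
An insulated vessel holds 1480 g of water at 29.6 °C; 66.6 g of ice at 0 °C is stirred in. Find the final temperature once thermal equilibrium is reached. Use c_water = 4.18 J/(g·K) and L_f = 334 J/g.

T_f ≈ 24.9 °C

Energy conservation, ΣQ = 0:
latent heat to melt: 66.6×334 = 22244; meltwater 0→T: 66.6×4.18×T = 278.39 T; water: 6186.4(T − 29.6)
6464.8 T = 183117 − 22244 = 160873
T ≈ 24.88 °C — above 0 °C, consistent with complete melting.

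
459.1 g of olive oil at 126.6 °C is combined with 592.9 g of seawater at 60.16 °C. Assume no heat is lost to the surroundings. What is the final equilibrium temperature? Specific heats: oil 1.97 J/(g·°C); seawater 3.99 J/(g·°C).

T_f = Σ m_i c_i T_i / Σ m_i c_i:
T_f = (904.43*126.6 + 2365.7*60.16) / (904.43 + 2365.7)
    = 256819 / 3270.1 ≈ 78.54 °C

T_f ≈ 78.5 °C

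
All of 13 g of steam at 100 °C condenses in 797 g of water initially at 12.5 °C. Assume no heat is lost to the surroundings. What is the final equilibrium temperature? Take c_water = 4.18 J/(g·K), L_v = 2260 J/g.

Setting the total heat transfer to zero:
condense steam: −13×2260 = −29380
  condensate cools 100→T: 13×4.18×(T − 100) = 54.34(T − 100)
  original water: 3331.5(T − 12.5)
3385.8 T = 29380 + 5434 + 41643 = 76457
T ≈ 22.58 °C, under the boiling point, so the assumption holds.

T_f ≈ 22.6 °C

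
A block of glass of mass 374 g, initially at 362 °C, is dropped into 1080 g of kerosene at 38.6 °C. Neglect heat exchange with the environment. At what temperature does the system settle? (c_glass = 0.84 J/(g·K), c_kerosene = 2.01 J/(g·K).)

With ΣQ=0 the equilibrium temperature is the m·c-weighted mean:
T_f = (314.16×362 + 2170.8×38.6) / (314.16 + 2170.8)
    = 197519 / 2485 ≈ 79.49 °C

T_f ≈ 79.5 °C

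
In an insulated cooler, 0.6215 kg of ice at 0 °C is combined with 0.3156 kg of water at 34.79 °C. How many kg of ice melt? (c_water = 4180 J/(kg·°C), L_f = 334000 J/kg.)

m_melted ≈ 0.137 kg

Cooling the water to 0 °C releases 0.3156×4180×34.79 = 45895 J.
Fully melting the ice requires m_ice L_f = 0.6215×334000 = 207581 J.
45895 J < 207581 J, so only part of the ice melts and the system sits at 0 °C.
m_melt = 45895 / L_f = 0.1374 kg.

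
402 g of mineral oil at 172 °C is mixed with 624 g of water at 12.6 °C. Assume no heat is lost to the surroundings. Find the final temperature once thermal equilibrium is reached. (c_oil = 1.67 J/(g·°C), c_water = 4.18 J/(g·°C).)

T_f ≈ 45.2 °C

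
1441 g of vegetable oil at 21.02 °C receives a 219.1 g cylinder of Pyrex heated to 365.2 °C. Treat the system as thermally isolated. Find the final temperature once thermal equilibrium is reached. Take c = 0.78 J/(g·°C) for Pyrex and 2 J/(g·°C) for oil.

T_f ≈ 40.3 °C

Heat lost by the Pyrex equals heat gained by the oil:
219.1*0.78*(365.2 − T) = 1441*2*(T − 21.02)
170.9(365.2 − T) = 2882(T − 21.02)
3052.9 T = 122992  ⇒  T ≈ 40.29 °C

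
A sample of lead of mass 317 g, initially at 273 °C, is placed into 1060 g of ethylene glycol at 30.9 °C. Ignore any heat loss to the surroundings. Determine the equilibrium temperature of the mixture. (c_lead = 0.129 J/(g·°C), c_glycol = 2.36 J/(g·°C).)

Energy conservation, ΣQ = 0:
317·0.129·(T − 273) + 1060·2.36·(T − 30.9) = 0
(40.89 + 2501.6) T = 40.89·273 + 2501.6·30.9
T = 88463/2542.5 ≈ 34.79 °C

T_f ≈ 34.8 °C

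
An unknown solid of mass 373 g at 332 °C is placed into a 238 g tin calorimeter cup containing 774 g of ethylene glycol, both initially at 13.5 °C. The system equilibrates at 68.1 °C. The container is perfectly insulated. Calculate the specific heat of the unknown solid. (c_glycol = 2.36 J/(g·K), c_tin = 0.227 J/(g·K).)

c ≈ 1.04 J/(g·K)

Heat gained plus heat lost sum to zero:
373×c×(68.1 − 332) + 774×2.36×(68.1 − 13.5) + 238×0.227×(68.1 − 13.5) = 0
-98435 c = -102684
c = -102684/-98435 ≈ 1.043 J/(g·K)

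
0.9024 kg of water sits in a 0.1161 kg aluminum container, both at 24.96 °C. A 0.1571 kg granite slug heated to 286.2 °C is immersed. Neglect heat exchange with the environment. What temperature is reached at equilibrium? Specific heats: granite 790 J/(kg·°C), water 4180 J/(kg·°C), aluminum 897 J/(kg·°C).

T_f ≈ 33.1 °C

T_f is the heat-capacity-weighted average of the initial temperatures:
T_f = (124.11*286.2 + 3772*24.96 + 104.14*24.96) / (124.11 + 3772 + 104.14)
    = 132269 / 4000.3 ≈ 33.06 °C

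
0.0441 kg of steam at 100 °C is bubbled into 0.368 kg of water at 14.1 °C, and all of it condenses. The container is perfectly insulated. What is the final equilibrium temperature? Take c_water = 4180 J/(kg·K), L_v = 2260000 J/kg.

T_f ≈ 81.2 °C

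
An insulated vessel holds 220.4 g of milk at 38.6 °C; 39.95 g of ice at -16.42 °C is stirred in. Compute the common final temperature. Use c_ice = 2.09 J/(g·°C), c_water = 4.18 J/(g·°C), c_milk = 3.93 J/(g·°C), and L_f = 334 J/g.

Net heat exchanged in the isolated system is zero:
warm ice to 0 °C: 39.95×2.09×(0 − (-16.42)) = 1371; fusion: m_ice L_f = 39.95×334 = 13343; meltwater 0→T: 39.95×4.18×T = 166.99 T; milk cools: 220.4×3.93×(T − 38.6) = 866.17(T − 38.6)
1033.2 T = 33434 − 14714 = 18720
T ≈ 18.12 °C — above 0 °C, consistent with complete melting.

T_f ≈ 18.1 °C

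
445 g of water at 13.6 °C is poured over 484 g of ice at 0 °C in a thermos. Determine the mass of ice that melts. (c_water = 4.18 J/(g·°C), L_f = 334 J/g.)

m_melted ≈ 75.7 g

Heat available from the water dropping to 0 °C: 445×4.18×13.6 = 25297 J.
Fully melting the ice requires m_ice L_f = 484×334 = 161656 J.
That's not enough to melt it all — equilibrium is at 0 °C with ice remaining.
m_melt = 25297 / L_f = 75.74 g.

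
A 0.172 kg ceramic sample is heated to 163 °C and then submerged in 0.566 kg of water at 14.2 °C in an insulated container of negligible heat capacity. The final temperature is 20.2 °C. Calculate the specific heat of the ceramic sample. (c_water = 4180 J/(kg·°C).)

Energy conservation, ΣQ = 0:
0.172·c·(20.2 − 163) + 0.566·4180·(20.2 − 14.2) = 0
-24.56 c = -14195
c = -14195/-24.56 ≈ 577.9 J/(kg·°C)

c ≈ 578 J/(kg·°C)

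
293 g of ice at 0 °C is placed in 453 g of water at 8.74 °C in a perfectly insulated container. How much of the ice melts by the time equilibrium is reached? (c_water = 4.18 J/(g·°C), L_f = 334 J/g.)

Water can give up m c ΔT = 453×4.18×8.74 = 16550 J before reaching 0 °C.
Fully melting the ice requires m_ice L_f = 293×334 = 97862 J.
16550 J < 97862 J, so only part of the ice melts and the system sits at 0 °C.
m_melt = 16550 / L_f = 49.55 g.

m_melted ≈ 49.5 g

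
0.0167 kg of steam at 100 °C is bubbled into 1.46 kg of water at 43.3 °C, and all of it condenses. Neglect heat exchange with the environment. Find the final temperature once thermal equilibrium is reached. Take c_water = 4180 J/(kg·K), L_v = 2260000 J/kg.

Energy conservation, ΣQ = 0:
condense steam: −0.0167·2260000 = −37742; condensed water 100 °C→T: 69.81(T − 100); water warms: 1.46·4180·(T − 43.3) = 6102.8(T − 43.3)
6172.6 T = 37742 + 6980.6 + 264251 = 308974
T ≈ 50.06 °C — below 100 °C, confirming all the steam condensed.

T_f ≈ 50.1 °C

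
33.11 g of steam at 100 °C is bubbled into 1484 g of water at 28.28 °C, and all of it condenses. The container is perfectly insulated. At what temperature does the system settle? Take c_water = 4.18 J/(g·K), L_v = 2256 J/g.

Conservation of energy gives ΣQ = 0:
latent heat released on condensation: 33.11×2256 = 74696
  condensed water 100 °C→T: 138.4(T − 100)
  water warms: 1484×4.18×(T − 28.28) = 6203.1(T − 28.28)
6341.5 T = 74696 + 13840 + 175424 = 263960
T ≈ 41.62 °C (< 100 °C, so full condensation is consistent).

T_f ≈ 41.6 °C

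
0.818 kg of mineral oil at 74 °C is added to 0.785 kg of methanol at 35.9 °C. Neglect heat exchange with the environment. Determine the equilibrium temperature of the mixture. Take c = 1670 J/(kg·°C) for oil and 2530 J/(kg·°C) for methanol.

T_f is the heat-capacity-weighted average of the initial temperatures:
T_f = (1366.1*74 + 1986.1*35.9) / (1366.1 + 1986.1)
    = 172388 / 3352.1 ≈ 51.43 °C

T_f ≈ 51.4 °C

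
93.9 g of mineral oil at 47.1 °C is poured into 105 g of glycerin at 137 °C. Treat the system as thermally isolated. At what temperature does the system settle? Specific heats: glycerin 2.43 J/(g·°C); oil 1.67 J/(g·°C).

T_f ≈ 102.8 °C

Taking heat into each body as positive, Σ m c ΔT = 0:
105*2.43*(T − 137) + 93.9*1.67*(T − 47.1) = 0
(255.15 + 156.81) T = 255.15*137 + 156.81*47.1
T = 42341/411.96 ≈ 102.78 °C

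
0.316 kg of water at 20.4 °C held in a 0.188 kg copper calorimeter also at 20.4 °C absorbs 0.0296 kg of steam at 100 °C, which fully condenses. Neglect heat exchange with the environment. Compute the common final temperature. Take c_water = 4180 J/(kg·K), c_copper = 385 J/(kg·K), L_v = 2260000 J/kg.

T_f ≈ 71.0 °C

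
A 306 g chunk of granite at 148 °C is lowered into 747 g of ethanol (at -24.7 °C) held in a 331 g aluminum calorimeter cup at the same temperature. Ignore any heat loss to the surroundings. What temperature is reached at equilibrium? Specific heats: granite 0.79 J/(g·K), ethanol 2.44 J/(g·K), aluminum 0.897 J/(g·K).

Heat gained plus heat lost sum to zero:
306·0.79·(T − 148) + 747·2.44·(T − (-24.7)) + 331·0.897·(T − (-24.7)) = 0
2361.3 T = -16576
T = -16576 / 2361.3 = -7.02 °C

T_f ≈ -7.0 °C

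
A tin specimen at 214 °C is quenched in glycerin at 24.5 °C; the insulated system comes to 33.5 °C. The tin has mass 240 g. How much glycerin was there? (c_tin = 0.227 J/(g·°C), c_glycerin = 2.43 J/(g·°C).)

|Q_tin| = |Q_glycerin|:
240·0.227·(214 − 33.5) = m·2.43·(33.5 − 24.5)
21.87 m = 9833.6  ⇒  m ≈ 449.6 g

m ≈ 450 g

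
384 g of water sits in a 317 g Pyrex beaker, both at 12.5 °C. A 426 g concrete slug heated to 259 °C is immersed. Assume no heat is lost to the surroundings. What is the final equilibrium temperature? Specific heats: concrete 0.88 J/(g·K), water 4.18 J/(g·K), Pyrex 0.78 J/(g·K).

T_f ≈ 54.0 °C

T_f = Σ m_i c_i T_i / Σ m_i c_i:
T_f = (374.88×259 + 1605.1×12.5 + 247.26×12.5) / (374.88 + 1605.1 + 247.26)
    = 120249 / 2227.3 ≈ 53.99 °C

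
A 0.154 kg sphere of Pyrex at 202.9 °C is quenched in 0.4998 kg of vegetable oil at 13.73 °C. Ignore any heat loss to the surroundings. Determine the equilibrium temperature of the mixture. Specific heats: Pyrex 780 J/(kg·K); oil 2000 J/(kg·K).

T_f ≈ 34.0 °C

With ΣQ=0 the equilibrium temperature is the m·c-weighted mean:
T_f = (120.12×202.9 + 999.6×13.73) / (120.12 + 999.6)
    = 38097 / 1119.7 ≈ 34.02 °C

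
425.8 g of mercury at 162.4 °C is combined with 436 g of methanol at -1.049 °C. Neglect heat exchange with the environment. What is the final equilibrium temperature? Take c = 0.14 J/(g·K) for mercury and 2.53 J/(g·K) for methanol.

T_f is the heat-capacity-weighted average of the initial temperatures:
T_f = (59.61·162.4 + 1103.1·(-1.049)) / (59.61 + 1103.1)
    = 8523.9 / 1162.7 ≈ 7.33 °C

T_f ≈ 7.3 °C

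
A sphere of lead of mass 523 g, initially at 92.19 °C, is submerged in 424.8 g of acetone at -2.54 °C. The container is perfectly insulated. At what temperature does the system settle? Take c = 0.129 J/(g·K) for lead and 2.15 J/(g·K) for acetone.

T_f ≈ 4.0 °C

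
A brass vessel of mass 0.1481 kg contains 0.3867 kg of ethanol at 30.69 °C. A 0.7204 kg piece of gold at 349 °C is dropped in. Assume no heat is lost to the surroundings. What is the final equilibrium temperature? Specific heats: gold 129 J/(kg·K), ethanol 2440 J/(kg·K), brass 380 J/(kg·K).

T_f ≈ 57.8 °C

T_f = Σ m_i c_i T_i / Σ m_i c_i:
T_f = (92.93×349 + 943.55×30.69 + 56.28×30.69) / (92.93 + 943.55 + 56.28)
    = 63118 / 1092.8 ≈ 57.76 °C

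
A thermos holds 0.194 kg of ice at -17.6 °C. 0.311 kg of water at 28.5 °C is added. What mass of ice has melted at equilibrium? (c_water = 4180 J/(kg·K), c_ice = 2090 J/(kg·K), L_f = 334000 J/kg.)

Water can give up m c ΔT = 0.311·4180·28.5 = 37049 J before reaching 0 °C.
Of that, 0.194·2090·17.6 = 7136.1 J goes to bring the ice to 0 °C, leaving 29913 J.
Melting all 0.194 kg of ice would need 0.194·334000 = 64796 J.
Since 29913 < 64796 J, not all the ice melts; equilibrium is at 0 °C.
Mass melted = 29913/334000 ≈ 0.08956 kg.

m_melted ≈ 0.0896 kg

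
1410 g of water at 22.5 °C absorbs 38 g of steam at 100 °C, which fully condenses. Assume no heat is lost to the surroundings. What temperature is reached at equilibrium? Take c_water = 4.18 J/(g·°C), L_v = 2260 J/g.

Conservation of energy gives ΣQ = 0:
steam→water at 100 °C releases m L_v = 38×2260 = 85880; condensate cools 100→T: 38×4.18×(T − 100) = 158.84(T − 100); water warms: 1410×4.18×(T − 22.5) = 5893.8(T − 22.5)
6052.6 T = 85880 + 15884 + 132610 = 234374
T ≈ 38.72 °C — below 100 °C, confirming all the steam condensed.

T_f ≈ 38.7 °C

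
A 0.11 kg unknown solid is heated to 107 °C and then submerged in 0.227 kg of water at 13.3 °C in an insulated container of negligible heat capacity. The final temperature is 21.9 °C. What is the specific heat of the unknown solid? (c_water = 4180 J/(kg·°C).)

Heat lost by the unknown solid = heat gained by the water:
0.11·c·(107 − 21.9) = 0.227·4180·(21.9 − 13.3)
9.361 c = 8160.2  ⇒  c ≈ 871.7 J/(kg·°C)

c ≈ 872 J/(kg·°C)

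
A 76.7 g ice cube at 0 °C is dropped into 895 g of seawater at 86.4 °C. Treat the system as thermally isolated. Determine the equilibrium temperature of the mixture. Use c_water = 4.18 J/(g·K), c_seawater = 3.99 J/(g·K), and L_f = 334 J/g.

Let T be the final temperature. ΣQ_i = 0:
melt ice: 76.7×334 = 25618
  meltwater 0→T: 76.7×4.18×T = 320.61 T
  seawater cools: 895×3.99×(T − 86.4) = 3571.1(T − 86.4)
3891.7 T = 308539 − 25618 = 282921
T ≈ 72.70 °C. Since T > 0 °C, the all-ice-melts assumption holds.

T_f ≈ 72.7 °C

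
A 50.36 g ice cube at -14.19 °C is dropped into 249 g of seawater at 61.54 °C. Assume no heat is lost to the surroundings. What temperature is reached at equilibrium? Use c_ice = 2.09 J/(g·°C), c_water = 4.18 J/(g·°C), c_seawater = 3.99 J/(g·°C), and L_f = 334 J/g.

T_f ≈ 35.6 °C

Conservation of energy gives ΣQ = 0:
ice -14.19→0 °C: 50.36×2.09×14.19 = 1493.5; melt ice: 50.36×334 = 16820; warm the meltwater: 210.5 T; seawater: 993.51(T − 61.54)
1204 T = 61141 − 18314 = 42827
T ≈ 35.57 °C. Since T > 0 °C, the all-ice-melts assumption holds.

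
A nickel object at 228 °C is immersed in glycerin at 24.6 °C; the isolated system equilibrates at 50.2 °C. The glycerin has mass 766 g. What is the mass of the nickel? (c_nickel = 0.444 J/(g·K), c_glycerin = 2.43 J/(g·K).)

m ≈ 604 g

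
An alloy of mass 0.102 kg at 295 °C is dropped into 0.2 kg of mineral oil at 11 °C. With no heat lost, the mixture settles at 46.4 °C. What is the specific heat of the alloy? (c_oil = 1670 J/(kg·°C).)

Heat lost by the alloy = heat gained by the oil:
0.102×c×(295 − 46.4) = 0.2×1670×(46.4 − 11)
25.36 c = 11824  ⇒  c ≈ 466.3 J/(kg·°C)

c ≈ 466 J/(kg·°C)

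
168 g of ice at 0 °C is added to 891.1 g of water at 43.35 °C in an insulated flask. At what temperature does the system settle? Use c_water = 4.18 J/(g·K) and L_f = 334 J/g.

T_f ≈ 23.8 °C

Net heat exchanged in the isolated system is zero:
latent heat to melt: 168×334 = 56112
  meltwater 0→T: 168×4.18×T = 702.24 T
  water cools: 891.1×4.18×(T − 43.35) = 3724.8(T − 43.35)
4427 T = 161470 − 56112 = 105358
T ≈ 23.80 °C — above 0 °C, consistent with complete melting.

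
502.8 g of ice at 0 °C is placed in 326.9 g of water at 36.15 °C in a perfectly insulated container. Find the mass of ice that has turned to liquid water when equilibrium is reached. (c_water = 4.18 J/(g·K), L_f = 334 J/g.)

Water can give up m c ΔT = 326.9·4.18·36.15 = 49397 J before reaching 0 °C.
To melt every bit of ice: 502.8·334 = 167935 J.
Since 49397 < 167935 J, not all the ice melts; equilibrium is at 0 °C.
m_melted·334 = 49397  ⇒  m_melted ≈ 147.9 g.

m_melted ≈ 148 g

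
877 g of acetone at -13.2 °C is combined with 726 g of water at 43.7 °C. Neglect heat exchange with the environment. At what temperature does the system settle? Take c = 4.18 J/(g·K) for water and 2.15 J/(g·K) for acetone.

Set heat shed by the hot body equal to heat absorbed by the cold body:
726·4.18·(43.7 − T) = 877·2.15·(T − (-13.2))
3034.7(43.7 − T) = 1885.5(T − (-13.2))
4920.2 T = 107726  ⇒  T ≈ 21.89 °C

T_f ≈ 21.9 °C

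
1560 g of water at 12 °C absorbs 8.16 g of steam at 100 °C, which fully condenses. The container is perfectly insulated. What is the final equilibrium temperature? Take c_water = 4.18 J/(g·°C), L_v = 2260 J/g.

T_f ≈ 15.3 °C

Setting the total heat transfer to zero:
steam→water at 100 °C releases m L_v = 8.16×2260 = 18442
  condensed water 100 °C→T: 34.11(T − 100)
  water warms: 1560×4.18×(T − 12) = 6520.8(T − 12)
6554.9 T = 18442 + 3410.9 + 78250 = 100102
T ≈ 15.27 °C, under the boiling point, so the assumption holds.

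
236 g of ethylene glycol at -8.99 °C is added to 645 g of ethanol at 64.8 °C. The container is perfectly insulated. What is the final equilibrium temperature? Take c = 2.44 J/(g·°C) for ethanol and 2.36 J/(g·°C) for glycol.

T_f ≈ 45.5 °C

Conservation of energy gives ΣQ = 0:
645×2.44×(T − 64.8) + 236×2.36×(T − (-8.99)) = 0
(1573.8 + 556.96) T = 1573.8×64.8 + 556.96×(-8.99)
T = 96975 / 2130.8 = 45.5 °C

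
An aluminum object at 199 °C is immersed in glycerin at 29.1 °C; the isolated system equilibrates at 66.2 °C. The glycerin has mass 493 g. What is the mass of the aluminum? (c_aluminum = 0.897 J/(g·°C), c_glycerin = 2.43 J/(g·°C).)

Setting the total heat transfer to zero:
m·0.897·(66.2 − 199) + 493·2.43·(66.2 − 29.1) = 0
-119.12 m = -44445
m = -44445/-119.12 ≈ 373.1 g

m ≈ 373 g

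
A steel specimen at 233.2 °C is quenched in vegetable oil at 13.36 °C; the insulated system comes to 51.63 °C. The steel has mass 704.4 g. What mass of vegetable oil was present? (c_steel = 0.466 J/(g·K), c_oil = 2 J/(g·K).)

m ≈ 779 g

|Q_steel| = |Q_oil|:
704.4·0.466·(233.2 − 51.63) = m·2·(51.63 − 13.36)
76.54 m = 59600  ⇒  m ≈ 778.7 g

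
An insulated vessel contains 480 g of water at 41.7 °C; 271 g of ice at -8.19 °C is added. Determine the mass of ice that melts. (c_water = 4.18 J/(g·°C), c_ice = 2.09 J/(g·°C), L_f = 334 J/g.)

m_melted ≈ 237 g

Heat available from the water dropping to 0 °C: 480·4.18·41.7 = 83667 J.
Of that, 271·2.09·8.19 = 4638.7 J goes to bring the ice to 0 °C, leaving 79028 J.
Melting all 271 g of ice would need 271·334 = 90514 J.
79028 J < 90514 J, so only part of the ice melts and the system sits at 0 °C.
Mass melted = 79028/334 ≈ 236.6 g.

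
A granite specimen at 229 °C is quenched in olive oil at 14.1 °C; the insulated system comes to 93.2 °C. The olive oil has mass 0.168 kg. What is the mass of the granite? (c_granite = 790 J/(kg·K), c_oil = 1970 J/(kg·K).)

|Q_granite| = |Q_oil|:
m×790×(229 − 93.2) = 0.168×1970×(93.2 − 14.1)
107282 m = 26179  ⇒  m ≈ 0.244 kg

m ≈ 0.244 kg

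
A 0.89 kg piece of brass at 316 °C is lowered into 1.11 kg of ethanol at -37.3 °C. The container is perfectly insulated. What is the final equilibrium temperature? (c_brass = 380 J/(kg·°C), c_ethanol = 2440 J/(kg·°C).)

T_f ≈ 1.9 °C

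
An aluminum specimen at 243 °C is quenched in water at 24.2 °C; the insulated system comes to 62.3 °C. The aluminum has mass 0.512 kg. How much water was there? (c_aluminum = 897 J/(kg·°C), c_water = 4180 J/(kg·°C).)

Heat lost by the aluminum = heat gained by the water:
0.512·897·(243 − 62.3) = m·4180·(62.3 − 24.2)
159258 m = 82989  ⇒  m ≈ 0.5211 kg

m ≈ 0.521 kg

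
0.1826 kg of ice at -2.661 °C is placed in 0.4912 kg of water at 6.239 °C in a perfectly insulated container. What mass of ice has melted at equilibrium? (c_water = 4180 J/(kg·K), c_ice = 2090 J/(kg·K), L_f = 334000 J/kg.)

Heat available from the water dropping to 0 °C: 0.4912·4180·6.239 = 12810 J.
Of that, 0.1826·2090·2.661 = 1015.5 J goes to bring the ice to 0 °C, leaving 11794 J.
Melting all 0.1826 kg of ice would need 0.1826·334000 = 60988 J.
Since 11794 < 60988 J, not all the ice melts; equilibrium is at 0 °C.
m_melt = 11794 / L_f = 0.03531 kg.

m_melted ≈ 0.0353 kg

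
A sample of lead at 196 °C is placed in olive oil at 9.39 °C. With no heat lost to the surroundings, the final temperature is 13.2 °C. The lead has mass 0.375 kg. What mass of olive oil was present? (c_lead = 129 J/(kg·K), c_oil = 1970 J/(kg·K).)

Let T be the final temperature. ΣQ_i = 0:
0.375·129·(13.2 − 196) + m·1970·(13.2 − 9.39) = 0
7505.7 m = 8843
m = 8843/7505.7 ≈ 1.178 kg

m ≈ 1.18 kg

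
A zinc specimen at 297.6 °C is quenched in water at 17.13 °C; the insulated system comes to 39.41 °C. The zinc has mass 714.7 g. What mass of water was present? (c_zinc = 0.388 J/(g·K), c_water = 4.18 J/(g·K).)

Heat lost by the zinc = heat gained by the water:
714.7·0.388·(297.6 − 39.41) = m·4.18·(39.41 − 17.13)
93.13 m = 71597  ⇒  m ≈ 768.8 g

m ≈ 769 g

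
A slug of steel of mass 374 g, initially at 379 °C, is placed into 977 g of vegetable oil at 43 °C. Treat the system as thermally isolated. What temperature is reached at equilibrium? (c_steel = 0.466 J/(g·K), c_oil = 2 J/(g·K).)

Setting the total heat transfer to zero:
374×0.466×(T − 379) + 977×2×(T − 43) = 0
(174.28 + 1954) T = 174.28×379 + 1954×43
T = 150076 / 2128.3 = 70.5 °C

T_f ≈ 70.5 °C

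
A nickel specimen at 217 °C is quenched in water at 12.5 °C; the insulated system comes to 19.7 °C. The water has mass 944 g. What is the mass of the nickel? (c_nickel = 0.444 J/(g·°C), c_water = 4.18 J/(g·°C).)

Heat lost by the nickel = heat gained by the water:
m·0.444·(217 − 19.7) = 944·4.18·(19.7 − 12.5)
87.6 m = 28411  ⇒  m ≈ 324.3 g

m ≈ 324 g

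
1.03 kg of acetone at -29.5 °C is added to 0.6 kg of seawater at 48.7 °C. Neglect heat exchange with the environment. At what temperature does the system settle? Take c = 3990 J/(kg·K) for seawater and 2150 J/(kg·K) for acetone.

T_f ≈ 11.1 °C

Energy conservation, ΣQ = 0:
0.6*3990*(T − 48.7) + 1.03*2150*(T − (-29.5)) = 0
2394(T − 48.7) + 2214.5(T − (-29.5)) = 0
4608.5 T = 51260
T = 51260 / 4608.5 = 11.1 °C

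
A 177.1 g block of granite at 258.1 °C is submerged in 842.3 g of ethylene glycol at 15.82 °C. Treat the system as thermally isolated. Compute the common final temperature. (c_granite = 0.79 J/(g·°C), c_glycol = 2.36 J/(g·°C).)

T_f ≈ 31.8 °C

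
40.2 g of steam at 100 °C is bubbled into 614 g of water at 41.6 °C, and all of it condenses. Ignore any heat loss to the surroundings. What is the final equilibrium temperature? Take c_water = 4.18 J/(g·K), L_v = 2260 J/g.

Energy balance with sensible and latent terms:
condense steam: −40.2·2260 = −90852
  condensate cools 100→T: 40.2·4.18·(T − 100) = 168.04(T − 100)
  original water: 2566.5(T − 41.6)
2734.6 T = 90852 + 16804 + 106767 = 214423
T ≈ 78.41 °C (< 100 °C, so full condensation is consistent).

T_f ≈ 78.4 °C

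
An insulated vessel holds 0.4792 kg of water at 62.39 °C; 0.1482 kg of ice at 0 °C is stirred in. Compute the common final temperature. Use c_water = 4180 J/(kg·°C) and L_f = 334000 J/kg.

Energy conservation, ΣQ = 0:
latent heat to melt: 0.1482×334000 = 49499; warm the meltwater: 619.48 T; water: 2003.1(T − 62.39)
2622.5 T = 124971 − 49499 = 75472
T ≈ 28.78 °C — above 0 °C, consistent with complete melting.

T_f ≈ 28.8 °C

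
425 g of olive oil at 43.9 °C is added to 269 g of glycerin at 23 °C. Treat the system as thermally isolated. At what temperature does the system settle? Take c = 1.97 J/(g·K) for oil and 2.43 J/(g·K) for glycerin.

T_f ≈ 34.7 °C

|Q_oil| = |Q_glycerin|:
425·1.97·(43.9 − T) = 269·2.43·(T − 23)
837.25(43.9 − T) = 653.67(T − 23)
1490.9 T = 51790  ⇒  T ≈ 34.74 °C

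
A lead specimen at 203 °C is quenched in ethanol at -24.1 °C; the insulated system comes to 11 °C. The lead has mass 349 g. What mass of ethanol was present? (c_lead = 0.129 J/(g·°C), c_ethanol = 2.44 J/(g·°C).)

m ≈ 101 g

Taking heat into each body as positive, Σ m c ΔT = 0:
349·0.129·(11 − 203) + m·2.44·(11 − (-24.1)) = 0
85.64 m = 8644
m = 8644/85.64 ≈ 100.9 g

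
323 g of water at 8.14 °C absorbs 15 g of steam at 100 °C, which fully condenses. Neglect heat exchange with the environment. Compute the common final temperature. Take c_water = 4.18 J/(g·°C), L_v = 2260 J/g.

Let T be the final temperature. ΣQ_i = 0:
condense steam: −15·2260 = −33900
  condensate cools 100→T: 15·4.18·(T − 100) = 62.7(T − 100)
  water warms: 323·4.18·(T − 8.14) = 1350.1(T − 8.14)
1412.8 T = 33900 + 6270 + 10990 = 51160
T ≈ 36.21 °C — below 100 °C, confirming all the steam condensed.

T_f ≈ 36.2 °C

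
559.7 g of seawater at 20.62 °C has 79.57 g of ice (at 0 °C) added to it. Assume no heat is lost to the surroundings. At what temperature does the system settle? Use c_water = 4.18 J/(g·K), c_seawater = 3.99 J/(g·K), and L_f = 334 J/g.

T_f ≈ 7.6 °C

Let T be the final temperature. ΣQ_i = 0:
fusion: m_ice L_f = 79.57×334 = 26576; meltwater 0→T: 79.57×4.18×T = 332.6 T; seawater cools: 559.7×3.99×(T − 20.62) = 2233.2(T − 20.62)
2565.8 T = 46049 − 26576 = 19472
T ≈ 7.59 °C — above 0 °C, consistent with complete melting.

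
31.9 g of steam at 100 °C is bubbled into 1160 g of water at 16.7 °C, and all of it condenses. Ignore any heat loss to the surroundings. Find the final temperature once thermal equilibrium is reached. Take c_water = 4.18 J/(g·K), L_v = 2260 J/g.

T_f ≈ 33.4 °C

Energy balance with sensible and latent terms:
condense steam: −31.9·2260 = −72094; condensed water 100 °C→T: 133.34(T − 100); original water: 4848.8(T − 16.7)
4982.1 T = 72094 + 13334 + 80975 = 166403
T ≈ 33.40 °C, under the boiling point, so the assumption holds.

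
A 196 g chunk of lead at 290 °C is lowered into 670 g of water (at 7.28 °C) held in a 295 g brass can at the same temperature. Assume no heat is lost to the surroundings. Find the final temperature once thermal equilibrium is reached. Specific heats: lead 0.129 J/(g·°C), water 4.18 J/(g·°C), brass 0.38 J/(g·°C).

With ΣQ=0 the equilibrium temperature is the m·c-weighted mean:
T_f = (25.28×290 + 2800.6×7.28 + 112.1×7.28) / (25.28 + 2800.6 + 112.1)
    = 28537 / 2938 ≈ 9.71 °C

T_f ≈ 9.7 °C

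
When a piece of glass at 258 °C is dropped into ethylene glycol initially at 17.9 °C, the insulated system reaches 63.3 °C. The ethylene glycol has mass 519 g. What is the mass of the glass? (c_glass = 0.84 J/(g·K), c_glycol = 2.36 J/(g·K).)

m ≈ 340 g

|Q_glass| = |Q_glycol|:
m×0.84×(258 − 63.3) = 519×2.36×(63.3 − 17.9)
163.55 m = 55608  ⇒  m ≈ 340 g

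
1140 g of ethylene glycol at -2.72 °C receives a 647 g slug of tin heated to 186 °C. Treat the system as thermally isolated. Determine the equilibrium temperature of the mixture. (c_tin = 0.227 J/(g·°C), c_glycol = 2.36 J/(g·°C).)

Set heat shed by the hot body equal to heat absorbed by the cold body:
647·0.227·(186 − T) = 1140·2.36·(T − (-2.72))
146.87(186 − T) = 2690.4(T − (-2.72))
2837.3 T = 20000  ⇒  T ≈ 7.05 °C

T_f ≈ 7.0 °C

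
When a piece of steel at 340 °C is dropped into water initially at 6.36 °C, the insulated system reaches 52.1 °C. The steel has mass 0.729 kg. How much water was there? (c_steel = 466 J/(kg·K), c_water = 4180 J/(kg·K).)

m ≈ 0.512 kg

Heat lost by the steel = heat gained by the water:
0.729×466×(340 − 52.1) = m×4180×(52.1 − 6.36)
191193 m = 97804  ⇒  m ≈ 0.5115 kg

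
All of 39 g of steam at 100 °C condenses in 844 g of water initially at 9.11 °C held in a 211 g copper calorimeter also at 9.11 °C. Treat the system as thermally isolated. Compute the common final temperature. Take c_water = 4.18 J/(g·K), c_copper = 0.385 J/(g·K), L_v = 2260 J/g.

T_f ≈ 36.4 °C

Sum of m c ΔT and latent-heat terms is zero:
latent heat released on condensation: 39·2260 = 88140
  condensed water 100 °C→T: 163.02(T − 100)
  water warms: 844·4.18·(T − 9.11) = 3527.9(T − 9.11)
  copper cup: 211·0.385·(T − 9.11) = 81.23(T − 9.11)
3772.2 T = 88140 + 16302 + 32879 = 137321
T ≈ 36.40 °C — below 100 °C, confirming all the steam condensed.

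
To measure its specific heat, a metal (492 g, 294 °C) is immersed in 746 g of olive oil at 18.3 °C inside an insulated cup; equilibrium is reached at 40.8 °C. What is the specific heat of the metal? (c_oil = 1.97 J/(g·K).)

m_s c (T_s − T_f) = m_oil c_oil (T_f − T_0):
492·c·(294 − 40.8) = 746·1.97·(40.8 − 18.3)
124574 c = 33066  ⇒  c ≈ 0.2654 J/(g·K)

c ≈ 0.265 J/(g·K)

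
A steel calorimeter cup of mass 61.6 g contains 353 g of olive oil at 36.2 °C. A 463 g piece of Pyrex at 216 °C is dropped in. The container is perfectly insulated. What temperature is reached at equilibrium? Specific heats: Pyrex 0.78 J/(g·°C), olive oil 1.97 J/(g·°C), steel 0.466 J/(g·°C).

T_f ≈ 96.0 °C

Setting the total heat transfer to zero:
463×0.78×(T − 216) + 353×1.97×(T − 36.2) + 61.6×0.466×(T − 36.2) = 0
1085.3 T = 104219
T = 104219 / 1085.3 = 96 °C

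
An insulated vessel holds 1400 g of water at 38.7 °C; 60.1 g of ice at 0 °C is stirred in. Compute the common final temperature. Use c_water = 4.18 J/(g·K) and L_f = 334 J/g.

Sum of m c ΔT and latent-heat terms is zero:
fusion: m_ice L_f = 60.1·334 = 20073; warm the meltwater: 251.22 T; water: 5852(T − 38.7)
6103.2 T = 226472 − 20073 = 206399
T ≈ 33.82 °C (positive, so assuming full melt was valid).

T_f ≈ 33.8 °C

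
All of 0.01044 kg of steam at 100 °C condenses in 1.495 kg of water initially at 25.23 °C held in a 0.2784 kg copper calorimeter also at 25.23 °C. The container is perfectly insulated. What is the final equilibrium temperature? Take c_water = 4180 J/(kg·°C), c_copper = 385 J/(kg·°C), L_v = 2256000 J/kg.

T_f ≈ 29.4 °C

Energy conservation, ΣQ = 0:
latent heat released on condensation: 0.01044×2256000 = 23553; condensate cools 100→T: 0.01044×4180×(T − 100) = 43.64(T − 100); water warms: 1.495×4180×(T − 25.23) = 6249.1(T − 25.23); copper cup: 0.2784×385×(T − 25.23) = 107.18(T − 25.23)
6399.9 T = 23553 + 4363.9 + 160369 = 188286
T ≈ 29.42 °C (< 100 °C, so full condensation is consistent).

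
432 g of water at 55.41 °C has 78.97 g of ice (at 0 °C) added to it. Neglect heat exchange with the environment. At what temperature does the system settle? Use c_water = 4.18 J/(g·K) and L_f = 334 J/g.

Setting the total heat transfer to zero:
melt ice: 78.97·334 = 26376
  warm the meltwater: 330.09 T
  water: 1805.8(T − 55.41)
2135.9 T = 100057 − 26376 = 73681
T ≈ 34.50 °C (positive, so assuming full melt was valid).

T_f ≈ 34.5 °C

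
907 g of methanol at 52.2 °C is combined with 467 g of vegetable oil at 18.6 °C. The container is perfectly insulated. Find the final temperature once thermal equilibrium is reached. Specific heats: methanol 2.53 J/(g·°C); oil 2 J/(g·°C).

T_f ≈ 42.5 °C

With ΣQ=0 the equilibrium temperature is the m·c-weighted mean:
T_f = (2294.7·52.2 + 934·18.6) / (2294.7 + 934)
    = 137156 / 3228.7 ≈ 42.48 °C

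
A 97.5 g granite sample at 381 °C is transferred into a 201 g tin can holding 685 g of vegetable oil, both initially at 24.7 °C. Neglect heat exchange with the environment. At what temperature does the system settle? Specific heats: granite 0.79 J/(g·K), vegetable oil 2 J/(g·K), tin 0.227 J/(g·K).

Let T be the final temperature. ΣQ_i = 0:
97.5×0.79×(T − 381) + 685×2×(T − 24.7) + 201×0.227×(T − 24.7) = 0
77.03(T − 381) + 1370(T − 24.7) + 45.63(T − 24.7) = 0
1492.7 T = 64313
T = 64313/1492.7 ≈ 43.09 °C

T_f ≈ 43.1 °C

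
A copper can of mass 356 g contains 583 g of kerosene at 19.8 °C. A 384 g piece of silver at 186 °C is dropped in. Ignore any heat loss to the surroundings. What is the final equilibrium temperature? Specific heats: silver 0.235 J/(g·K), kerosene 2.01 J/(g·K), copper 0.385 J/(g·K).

T_f ≈ 30.5 °C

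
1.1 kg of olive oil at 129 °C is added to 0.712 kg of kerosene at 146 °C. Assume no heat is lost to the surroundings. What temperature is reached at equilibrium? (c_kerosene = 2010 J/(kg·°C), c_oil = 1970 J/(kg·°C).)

T_f ≈ 135.8 °C

Net heat exchanged in the isolated system is zero:
0.712*2010*(T − 146) + 1.1*1970*(T − 129) = 0
3598.1 T = 488487
T ≈ 135.76 °C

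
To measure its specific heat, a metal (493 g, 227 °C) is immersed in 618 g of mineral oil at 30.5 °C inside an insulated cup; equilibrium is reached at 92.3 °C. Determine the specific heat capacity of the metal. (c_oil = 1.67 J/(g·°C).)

c ≈ 0.96 J/(g·°C)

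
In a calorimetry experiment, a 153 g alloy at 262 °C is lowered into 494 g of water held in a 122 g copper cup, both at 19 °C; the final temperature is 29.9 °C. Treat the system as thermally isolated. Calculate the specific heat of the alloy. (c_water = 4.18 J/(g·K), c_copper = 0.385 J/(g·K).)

c ≈ 0.648 J/(g·K)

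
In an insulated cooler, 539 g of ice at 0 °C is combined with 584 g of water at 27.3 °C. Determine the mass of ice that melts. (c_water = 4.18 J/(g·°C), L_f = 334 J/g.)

m_melted ≈ 200 g

Cooling the water to 0 °C releases 584×4.18×27.3 = 66643 J.
Melting all 539 g of ice would need 539×334 = 180026 J.
Since 66643 < 180026 J, not all the ice melts; equilibrium is at 0 °C.
m_melt = 66643 / L_f = 199.5 g.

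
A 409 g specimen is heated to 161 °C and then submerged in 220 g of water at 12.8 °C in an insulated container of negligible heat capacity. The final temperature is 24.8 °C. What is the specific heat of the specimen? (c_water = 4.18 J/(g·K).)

c ≈ 0.198 J/(g·K)

Taking heat into each body as positive, Σ m c ΔT = 0:
409·c·(24.8 − 161) + 220·4.18·(24.8 − 12.8) = 0
-55706 c = -11035
c = -11035/-55706 ≈ 0.1981 J/(g·K)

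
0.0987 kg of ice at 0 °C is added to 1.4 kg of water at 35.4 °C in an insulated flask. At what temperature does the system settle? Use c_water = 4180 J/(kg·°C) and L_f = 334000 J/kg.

Sum of m c ΔT and latent-heat terms is zero:
melt ice: 0.0987×334000 = 32966
  meltwater 0→T: 0.0987×4180×T = 412.57 T
  water: 5852(T − 35.4)
6264.6 T = 207161 − 32966 = 174195
T ≈ 27.81 °C (positive, so assuming full melt was valid).

T_f ≈ 27.8 °C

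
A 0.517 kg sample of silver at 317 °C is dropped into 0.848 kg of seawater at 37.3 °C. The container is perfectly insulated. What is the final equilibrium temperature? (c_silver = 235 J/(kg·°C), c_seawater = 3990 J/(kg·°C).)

T_f ≈ 47.0 °C

Set heat shed by the hot body equal to heat absorbed by the cold body:
0.517×235×(317 − T) = 0.848×3990×(T − 37.3)
121.5(317 − T) = 3383.5(T − 37.3)
3505 T = 164719  ⇒  T ≈ 47.00 °C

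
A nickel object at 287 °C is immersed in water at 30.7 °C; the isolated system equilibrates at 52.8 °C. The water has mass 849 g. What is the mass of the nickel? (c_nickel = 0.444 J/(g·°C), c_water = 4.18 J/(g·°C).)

m ≈ 754 g

Taking heat into each body as positive, Σ m c ΔT = 0:
m·0.444·(52.8 − 287) + 849·4.18·(52.8 − 30.7) = 0
-103.98 m = -78429
m = -78429/-103.98 ≈ 754.2 g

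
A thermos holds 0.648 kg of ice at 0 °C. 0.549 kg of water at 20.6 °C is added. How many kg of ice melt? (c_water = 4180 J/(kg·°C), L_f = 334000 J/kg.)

m_melted ≈ 0.142 kg

Heat available from the water dropping to 0 °C: 0.549×4180×20.6 = 47273 J.
Melting all 0.648 kg of ice would need 0.648×334000 = 216432 J.
47273 J < 216432 J, so only part of the ice melts and the system sits at 0 °C.
m_melted×334000 = 47273  ⇒  m_melted ≈ 0.1415 kg.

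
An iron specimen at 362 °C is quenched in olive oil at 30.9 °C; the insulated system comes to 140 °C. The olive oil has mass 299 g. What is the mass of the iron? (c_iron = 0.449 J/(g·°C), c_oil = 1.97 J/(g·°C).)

|Q_iron| = |Q_oil|:
m·0.449·(362 − 140) = 299·1.97·(140 − 30.9)
99.68 m = 64263  ⇒  m ≈ 644.7 g

m ≈ 645 g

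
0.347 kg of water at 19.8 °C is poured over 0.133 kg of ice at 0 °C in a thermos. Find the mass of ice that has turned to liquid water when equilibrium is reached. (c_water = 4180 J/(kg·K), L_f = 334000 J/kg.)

Water can give up m c ΔT = 0.347×4180×19.8 = 28719 J before reaching 0 °C.
Melting all 0.133 kg of ice would need 0.133×334000 = 44422 J.
That's not enough to melt it all — equilibrium is at 0 °C with ice remaining.
Mass melted = 28719/334000 ≈ 0.08599 kg.

m_melted ≈ 0.086 kg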